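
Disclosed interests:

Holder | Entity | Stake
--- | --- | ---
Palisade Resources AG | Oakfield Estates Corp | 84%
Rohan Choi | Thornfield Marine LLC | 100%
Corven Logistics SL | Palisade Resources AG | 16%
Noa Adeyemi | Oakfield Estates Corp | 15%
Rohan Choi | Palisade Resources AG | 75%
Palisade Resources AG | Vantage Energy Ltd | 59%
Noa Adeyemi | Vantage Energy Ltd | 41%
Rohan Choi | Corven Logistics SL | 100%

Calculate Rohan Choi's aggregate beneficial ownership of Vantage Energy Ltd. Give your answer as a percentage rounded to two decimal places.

53.69%

Rohan reaches Vantage along 2 paths.
Via Palisade: 75% × 59% = 44.25%.
Via Corven → Palisade: 100% × 16% × 59% = 9.44%.
Total: 44.25% + 9.44% = 53.69%.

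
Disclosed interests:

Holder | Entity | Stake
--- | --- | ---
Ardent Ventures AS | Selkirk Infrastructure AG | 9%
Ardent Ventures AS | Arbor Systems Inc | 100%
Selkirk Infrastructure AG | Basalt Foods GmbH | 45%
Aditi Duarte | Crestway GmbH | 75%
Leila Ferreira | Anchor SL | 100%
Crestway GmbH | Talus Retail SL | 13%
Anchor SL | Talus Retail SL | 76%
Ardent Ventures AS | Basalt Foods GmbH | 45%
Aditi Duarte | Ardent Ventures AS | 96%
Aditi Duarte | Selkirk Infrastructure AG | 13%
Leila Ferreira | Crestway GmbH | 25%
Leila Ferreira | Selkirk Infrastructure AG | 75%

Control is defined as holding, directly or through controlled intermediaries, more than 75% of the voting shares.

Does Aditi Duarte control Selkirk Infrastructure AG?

Aditi holds 96% of Ardent, so Aditi controls Ardent.
Ardent holds 100% of Arbor, so Aditi controls Arbor.
In Selkirk, Aditi's side holds only 13% + 9% = 22%, not > 75%.
So Aditi does not control Selkirk.

No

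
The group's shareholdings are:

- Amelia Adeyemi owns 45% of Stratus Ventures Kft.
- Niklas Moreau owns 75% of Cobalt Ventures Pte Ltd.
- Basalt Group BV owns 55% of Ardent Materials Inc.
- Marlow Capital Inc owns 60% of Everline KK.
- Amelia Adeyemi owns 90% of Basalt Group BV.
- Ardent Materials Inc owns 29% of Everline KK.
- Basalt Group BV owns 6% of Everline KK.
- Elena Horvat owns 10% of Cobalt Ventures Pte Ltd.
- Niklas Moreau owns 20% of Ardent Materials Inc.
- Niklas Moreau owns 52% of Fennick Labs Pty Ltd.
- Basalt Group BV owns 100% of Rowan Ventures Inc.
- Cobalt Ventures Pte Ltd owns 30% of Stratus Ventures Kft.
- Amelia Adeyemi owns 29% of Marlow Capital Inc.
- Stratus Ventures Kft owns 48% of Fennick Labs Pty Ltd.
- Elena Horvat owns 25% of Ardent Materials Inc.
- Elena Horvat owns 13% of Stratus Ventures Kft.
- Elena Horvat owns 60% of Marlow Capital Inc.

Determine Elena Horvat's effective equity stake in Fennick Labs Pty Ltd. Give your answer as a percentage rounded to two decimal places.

7.68%

Elena reaches Fennick along 2 paths.
Via Cobalt → Stratus: 10% × 30% × 48% = 1.44%.
Via Stratus: 13% × 48% = 6.24%.
Total: 1.44% + 6.24% = 7.68%.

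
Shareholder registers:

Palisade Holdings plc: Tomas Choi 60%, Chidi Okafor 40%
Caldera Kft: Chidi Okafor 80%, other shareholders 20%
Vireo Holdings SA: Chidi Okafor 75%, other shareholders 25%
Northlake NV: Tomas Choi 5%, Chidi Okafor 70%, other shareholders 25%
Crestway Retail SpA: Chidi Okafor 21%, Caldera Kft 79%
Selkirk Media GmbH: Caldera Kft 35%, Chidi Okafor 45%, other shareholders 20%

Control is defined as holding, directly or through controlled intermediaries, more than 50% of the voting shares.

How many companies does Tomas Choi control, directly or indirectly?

1

Tomas holds 60% of Palisade, so Tomas controls Palisade.
No other company's threshold is met.
Tomas controls 1 company.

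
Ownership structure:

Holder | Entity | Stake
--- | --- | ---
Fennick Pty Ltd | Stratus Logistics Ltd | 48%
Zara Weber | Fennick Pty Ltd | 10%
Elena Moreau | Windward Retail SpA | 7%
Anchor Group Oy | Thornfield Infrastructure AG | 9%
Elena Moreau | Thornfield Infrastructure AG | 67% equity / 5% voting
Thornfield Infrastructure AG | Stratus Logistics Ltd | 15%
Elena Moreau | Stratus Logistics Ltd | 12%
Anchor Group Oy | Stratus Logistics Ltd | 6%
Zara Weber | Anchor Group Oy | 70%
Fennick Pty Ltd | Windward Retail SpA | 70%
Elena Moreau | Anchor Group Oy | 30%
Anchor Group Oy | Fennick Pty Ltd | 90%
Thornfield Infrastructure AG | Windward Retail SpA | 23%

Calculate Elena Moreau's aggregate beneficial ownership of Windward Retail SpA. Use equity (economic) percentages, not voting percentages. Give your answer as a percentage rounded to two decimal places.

41.93%

Elena reaches Windward along 4 paths.
Via Anchor → Thornfield: 30% × 9% × 23% = 0.621%.
Via Thornfield: 67% × 23% = 15.41%.
Direct stake: 7% = 7%.
Via Anchor → Fennick: 30% × 90% × 70% = 18.9%.
Total: 0.621% + 15.41% + 7% + 18.9% = 41.931%.
Rounded: 41.93%.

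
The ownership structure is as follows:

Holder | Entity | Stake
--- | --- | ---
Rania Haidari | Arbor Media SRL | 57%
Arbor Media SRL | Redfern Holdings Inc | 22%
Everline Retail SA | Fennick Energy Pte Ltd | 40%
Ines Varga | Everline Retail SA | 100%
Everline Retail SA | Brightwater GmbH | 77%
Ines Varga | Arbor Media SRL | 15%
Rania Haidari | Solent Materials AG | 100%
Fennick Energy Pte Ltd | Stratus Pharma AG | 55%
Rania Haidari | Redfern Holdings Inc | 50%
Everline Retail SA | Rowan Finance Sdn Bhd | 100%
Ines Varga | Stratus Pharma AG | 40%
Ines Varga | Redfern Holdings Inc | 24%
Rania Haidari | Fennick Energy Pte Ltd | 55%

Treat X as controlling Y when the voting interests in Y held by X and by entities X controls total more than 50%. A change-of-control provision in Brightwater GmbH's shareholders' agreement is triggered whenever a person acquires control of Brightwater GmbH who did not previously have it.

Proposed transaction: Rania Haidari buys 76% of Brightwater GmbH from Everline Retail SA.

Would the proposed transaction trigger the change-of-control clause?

Yes

The purchase adds only to Rania's holdings (Everline's stake shrinks), so Rania is the only person who could newly come to control Brightwater.
Rania holds 57% of Arbor, so Rania controls Arbor.
Rania holds 55% of Fennick, so Rania controls Fennick.
Rania and Arbor together hold 50% + 22% = 72% of Redfern, so Rania controls Redfern.
Rania holds 100% of Solent, so Rania controls Solent.
Fennick holds 55% of Stratus, so Rania controls Stratus.
Neither Rania nor any entity Rania controls holds any voting interest in Brightwater.
So before the transaction, Rania does not control Brightwater.
After the purchase, Rania holds 76% of Brightwater directly, and Everline's stake falls to 1%.
Rania holds 76% of Brightwater, so Rania controls Brightwater.
Rania did not control Brightwater before and does after, so the clause is triggered.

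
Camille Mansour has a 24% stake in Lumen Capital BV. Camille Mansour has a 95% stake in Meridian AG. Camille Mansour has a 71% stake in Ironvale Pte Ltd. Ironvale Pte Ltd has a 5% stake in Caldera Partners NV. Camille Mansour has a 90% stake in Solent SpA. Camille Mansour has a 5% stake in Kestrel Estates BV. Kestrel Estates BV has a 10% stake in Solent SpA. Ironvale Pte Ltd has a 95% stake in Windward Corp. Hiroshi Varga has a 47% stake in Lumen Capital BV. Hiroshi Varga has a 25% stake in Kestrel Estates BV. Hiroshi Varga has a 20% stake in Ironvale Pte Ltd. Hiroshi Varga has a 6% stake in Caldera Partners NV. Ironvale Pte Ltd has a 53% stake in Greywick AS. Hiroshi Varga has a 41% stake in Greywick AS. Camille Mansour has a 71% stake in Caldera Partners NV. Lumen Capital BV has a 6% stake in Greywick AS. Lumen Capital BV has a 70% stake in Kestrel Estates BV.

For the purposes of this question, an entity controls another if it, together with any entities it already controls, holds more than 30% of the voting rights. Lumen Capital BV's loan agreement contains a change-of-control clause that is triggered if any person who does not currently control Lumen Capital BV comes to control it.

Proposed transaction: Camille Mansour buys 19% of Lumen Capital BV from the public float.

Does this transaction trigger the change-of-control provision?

The purchase changes only Camille's holdings, so Camille is the only person who could newly come to control Lumen.
Camille holds 71% of Ironvale, so Camille controls Ironvale.
Camille and Ironvale together hold 71% + 5% = 76% of Caldera, so Camille controls Caldera.
Ironvale holds 53% of Greywick, so Camille controls Greywick.
Ironvale holds 95% of Windward, so Camille controls Windward.
Camille holds 90% of Solent, so Camille controls Solent.
Camille holds 95% of Meridian, so Camille controls Meridian.
In Lumen, Camille's side holds only 24%, not > 30%.
So before the transaction, Camille does not control Lumen.
After the purchase, Camille's direct stake in Lumen rises to 24% + 19% = 43%.
Camille holds 43% of Lumen, so Camille controls Lumen.
Camille did not control Lumen before and does after, so the clause is triggered.

Yes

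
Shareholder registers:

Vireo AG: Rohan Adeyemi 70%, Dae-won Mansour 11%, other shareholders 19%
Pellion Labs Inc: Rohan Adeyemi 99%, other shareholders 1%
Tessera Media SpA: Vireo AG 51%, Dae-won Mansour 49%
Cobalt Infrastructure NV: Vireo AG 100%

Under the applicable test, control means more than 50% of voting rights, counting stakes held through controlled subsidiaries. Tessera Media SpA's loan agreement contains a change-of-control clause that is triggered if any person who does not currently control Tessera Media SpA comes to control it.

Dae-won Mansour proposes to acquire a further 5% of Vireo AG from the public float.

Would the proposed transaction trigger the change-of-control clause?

No

The purchase changes only Dae-won's holdings, so Dae-won is the only person who could newly come to control Tessera.
Dae-won's largest direct stake is 49% in Tessera, which does not meet the threshold, so Dae-won controls no company.
In Tessera, Dae-won's side holds only 49%, not > 50%.
So before the transaction, Dae-won does not control Tessera.
After the purchase, Dae-won's direct stake in Vireo rises to 11% + 5% = 16%.
Dae-won's side now holds 16% of Vireo, not > 50%, so Dae-won still does not control Vireo.
After the transaction, Dae-won's side holds 49% of Tessera, not > 50%, so Dae-won still does not control Tessera.
No new person acquires control, so the clause is not triggered.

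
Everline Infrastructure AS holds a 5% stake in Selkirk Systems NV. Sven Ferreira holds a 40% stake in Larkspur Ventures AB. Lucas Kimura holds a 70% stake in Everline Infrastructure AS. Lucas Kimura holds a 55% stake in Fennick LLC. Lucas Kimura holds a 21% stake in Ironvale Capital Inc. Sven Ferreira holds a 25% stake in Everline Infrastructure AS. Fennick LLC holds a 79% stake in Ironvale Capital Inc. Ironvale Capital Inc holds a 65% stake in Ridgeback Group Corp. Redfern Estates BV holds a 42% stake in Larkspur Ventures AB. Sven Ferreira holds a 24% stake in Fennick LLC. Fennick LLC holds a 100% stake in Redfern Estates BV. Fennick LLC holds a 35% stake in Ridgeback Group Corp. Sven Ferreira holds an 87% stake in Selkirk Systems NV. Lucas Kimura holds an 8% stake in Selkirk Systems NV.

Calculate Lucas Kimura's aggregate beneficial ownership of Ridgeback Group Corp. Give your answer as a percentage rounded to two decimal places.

61.14%

Lucas reaches Ridgeback along 3 paths.
Via Fennick: 55% × 35% = 19.25%.
Via Ironvale: 21% × 65% = 13.65%.
Via Fennick → Ironvale: 55% × 79% × 65% = 28.2425%.
Total: 19.25% + 13.65% + 28.2425% = 61.1425%.
Rounded: 61.14%.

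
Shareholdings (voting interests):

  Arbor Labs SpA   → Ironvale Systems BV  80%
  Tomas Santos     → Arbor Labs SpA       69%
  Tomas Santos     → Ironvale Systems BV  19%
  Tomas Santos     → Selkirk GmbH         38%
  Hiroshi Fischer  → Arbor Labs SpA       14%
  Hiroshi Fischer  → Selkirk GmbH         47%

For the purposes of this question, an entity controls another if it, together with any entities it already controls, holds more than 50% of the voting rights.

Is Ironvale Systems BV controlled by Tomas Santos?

Tomas holds 69% of Arbor, so Tomas controls Arbor.
Arbor and Tomas together hold 80% + 19% = 99% of Ironvale, so Tomas controls Ironvale.

Yes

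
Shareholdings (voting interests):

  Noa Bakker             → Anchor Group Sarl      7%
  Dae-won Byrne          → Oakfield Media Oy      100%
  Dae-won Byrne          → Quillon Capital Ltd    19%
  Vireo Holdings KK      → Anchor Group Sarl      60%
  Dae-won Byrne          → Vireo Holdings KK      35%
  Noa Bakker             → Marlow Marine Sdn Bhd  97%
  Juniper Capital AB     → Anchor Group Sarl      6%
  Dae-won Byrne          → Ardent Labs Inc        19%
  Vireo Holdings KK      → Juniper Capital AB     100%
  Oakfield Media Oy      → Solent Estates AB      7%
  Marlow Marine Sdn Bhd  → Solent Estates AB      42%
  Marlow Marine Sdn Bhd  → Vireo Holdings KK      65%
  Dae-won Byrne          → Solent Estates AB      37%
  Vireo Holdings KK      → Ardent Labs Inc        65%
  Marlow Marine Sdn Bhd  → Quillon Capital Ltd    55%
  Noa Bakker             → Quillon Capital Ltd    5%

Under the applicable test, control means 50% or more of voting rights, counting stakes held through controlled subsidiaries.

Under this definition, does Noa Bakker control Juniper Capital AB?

Yes

Noa holds 97% of Marlow, so Noa controls Marlow.
Marlow holds 65% of Vireo, so Noa controls Vireo.
Vireo holds 100% of Juniper, so Noa controls Juniper.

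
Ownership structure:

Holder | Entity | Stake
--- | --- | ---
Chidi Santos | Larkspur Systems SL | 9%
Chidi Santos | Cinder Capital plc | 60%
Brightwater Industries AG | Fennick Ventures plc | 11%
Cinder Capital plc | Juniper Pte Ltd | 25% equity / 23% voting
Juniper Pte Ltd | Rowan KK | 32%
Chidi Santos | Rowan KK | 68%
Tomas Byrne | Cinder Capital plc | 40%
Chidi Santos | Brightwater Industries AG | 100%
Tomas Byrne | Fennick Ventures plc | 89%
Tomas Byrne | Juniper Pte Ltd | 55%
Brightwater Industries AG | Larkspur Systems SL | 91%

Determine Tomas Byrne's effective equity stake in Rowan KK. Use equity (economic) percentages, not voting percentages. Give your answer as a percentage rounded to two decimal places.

20.80%

Tomas reaches Rowan along 2 paths.
Via Juniper: 55% × 32% = 17.6%.
Via Cinder → Juniper: 40% × 25% × 32% = 3.2%.
Total: 17.6% + 3.2% = 20.8%.
Rounded: 20.80%.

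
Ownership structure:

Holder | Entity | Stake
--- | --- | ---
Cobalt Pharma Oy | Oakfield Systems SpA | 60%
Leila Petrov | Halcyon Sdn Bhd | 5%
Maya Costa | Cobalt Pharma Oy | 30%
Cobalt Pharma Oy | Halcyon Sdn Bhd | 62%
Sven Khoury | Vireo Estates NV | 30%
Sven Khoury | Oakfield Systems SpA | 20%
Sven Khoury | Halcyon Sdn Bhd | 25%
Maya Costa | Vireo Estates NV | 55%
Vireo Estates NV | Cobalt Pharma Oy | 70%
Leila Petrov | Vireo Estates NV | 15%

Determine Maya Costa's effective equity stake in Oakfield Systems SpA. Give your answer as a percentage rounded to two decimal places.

41.10%

Maya reaches Oakfield along 2 paths.
Via Cobalt: 30% × 60% = 18%.
Via Vireo → Cobalt: 55% × 70% × 60% = 23.1%.
Total: 18% + 23.1% = 41.1%.
Rounded: 41.10%.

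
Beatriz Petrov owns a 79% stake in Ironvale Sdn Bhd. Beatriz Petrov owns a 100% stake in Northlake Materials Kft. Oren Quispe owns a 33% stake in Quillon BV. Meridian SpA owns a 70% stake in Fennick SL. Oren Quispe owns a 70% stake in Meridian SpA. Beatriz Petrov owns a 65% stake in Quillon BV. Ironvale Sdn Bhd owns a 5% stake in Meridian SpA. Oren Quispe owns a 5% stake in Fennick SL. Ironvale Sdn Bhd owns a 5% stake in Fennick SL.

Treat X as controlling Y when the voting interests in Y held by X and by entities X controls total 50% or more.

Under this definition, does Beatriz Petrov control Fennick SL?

No

Beatriz holds 100% of Northlake, so Beatriz controls Northlake.
Beatriz holds 65% of Quillon, so Beatriz controls Quillon.
Beatriz holds 79% of Ironvale, so Beatriz controls Ironvale.
In Fennick, Beatriz's side holds only 5%, not ≥ 50%.
So Beatriz does not control Fennick.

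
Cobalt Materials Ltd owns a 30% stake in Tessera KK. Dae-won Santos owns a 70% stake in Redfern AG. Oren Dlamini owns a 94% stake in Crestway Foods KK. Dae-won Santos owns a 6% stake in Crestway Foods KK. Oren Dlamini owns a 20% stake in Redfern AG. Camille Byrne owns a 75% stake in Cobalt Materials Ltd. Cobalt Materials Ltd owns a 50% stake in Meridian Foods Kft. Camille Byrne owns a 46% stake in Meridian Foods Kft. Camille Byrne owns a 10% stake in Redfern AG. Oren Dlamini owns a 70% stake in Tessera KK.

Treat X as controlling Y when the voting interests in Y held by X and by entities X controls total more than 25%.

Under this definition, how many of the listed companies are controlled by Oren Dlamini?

2

Oren holds 94% of Crestway, so Oren controls Crestway.
Oren holds 70% of Tessera, so Oren controls Tessera.
No other company's threshold is met.
Oren controls 2 companies.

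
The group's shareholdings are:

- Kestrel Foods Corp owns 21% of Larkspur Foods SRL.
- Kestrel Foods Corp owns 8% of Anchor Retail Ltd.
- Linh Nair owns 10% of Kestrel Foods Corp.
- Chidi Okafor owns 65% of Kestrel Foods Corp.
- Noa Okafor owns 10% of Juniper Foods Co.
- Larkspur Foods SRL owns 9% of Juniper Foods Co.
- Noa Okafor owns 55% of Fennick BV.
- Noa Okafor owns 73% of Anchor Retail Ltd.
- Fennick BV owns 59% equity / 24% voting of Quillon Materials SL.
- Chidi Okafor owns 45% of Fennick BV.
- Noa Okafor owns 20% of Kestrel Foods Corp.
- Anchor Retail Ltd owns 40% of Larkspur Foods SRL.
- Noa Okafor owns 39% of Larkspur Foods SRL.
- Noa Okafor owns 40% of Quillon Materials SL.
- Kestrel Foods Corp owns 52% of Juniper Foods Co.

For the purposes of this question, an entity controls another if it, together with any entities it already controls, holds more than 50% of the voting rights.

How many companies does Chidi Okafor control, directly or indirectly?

2

Chidi holds 65% of Kestrel, so Chidi controls Kestrel.
Kestrel holds 52% of Juniper, so Chidi controls Juniper.
No other company's threshold is met.
Chidi controls 2 companies.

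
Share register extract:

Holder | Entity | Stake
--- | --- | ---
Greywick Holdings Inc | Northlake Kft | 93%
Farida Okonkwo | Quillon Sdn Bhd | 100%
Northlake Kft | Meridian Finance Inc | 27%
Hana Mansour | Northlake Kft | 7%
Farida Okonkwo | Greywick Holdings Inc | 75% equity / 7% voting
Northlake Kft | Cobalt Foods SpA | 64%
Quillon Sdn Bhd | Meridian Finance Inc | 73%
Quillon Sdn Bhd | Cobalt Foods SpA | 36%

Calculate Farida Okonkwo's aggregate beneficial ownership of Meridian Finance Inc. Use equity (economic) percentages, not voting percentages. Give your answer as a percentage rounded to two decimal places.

91.83%

Farida reaches Meridian along 2 paths.
Via Greywick → Northlake: 75% × 93% × 27% = 18.8325%.
Via Quillon: 100% × 73% = 73%.
Total: 18.8325% + 73% = 91.8325%.
Rounded: 91.83%.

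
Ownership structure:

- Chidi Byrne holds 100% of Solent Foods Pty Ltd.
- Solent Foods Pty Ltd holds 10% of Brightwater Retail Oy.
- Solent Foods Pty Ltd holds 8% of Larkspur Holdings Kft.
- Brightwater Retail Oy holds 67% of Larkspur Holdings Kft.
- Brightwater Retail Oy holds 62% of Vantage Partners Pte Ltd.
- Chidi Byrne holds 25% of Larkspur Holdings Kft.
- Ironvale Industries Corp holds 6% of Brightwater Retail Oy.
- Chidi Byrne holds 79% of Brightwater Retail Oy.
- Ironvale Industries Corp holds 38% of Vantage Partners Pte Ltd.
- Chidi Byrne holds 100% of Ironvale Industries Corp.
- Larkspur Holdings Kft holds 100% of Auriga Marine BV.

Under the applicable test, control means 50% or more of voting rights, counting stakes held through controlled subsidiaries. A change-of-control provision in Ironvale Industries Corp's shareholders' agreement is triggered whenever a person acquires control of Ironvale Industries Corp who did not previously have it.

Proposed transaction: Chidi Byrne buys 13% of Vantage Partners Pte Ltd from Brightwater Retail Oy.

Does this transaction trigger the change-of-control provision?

The purchase adds only to Chidi's holdings (Brightwater's stake shrinks), so Chidi is the only person who could newly come to control Ironvale.
Chidi holds 100% of Ironvale, so Chidi controls Ironvale.
So Chidi already controls Ironvale before the transaction.
After the purchase, Chidi holds 13% of Vantage directly, and Brightwater's stake falls to 49%.
Chidi controlled Ironvale already, so this is not a new person acquiring control; every other person's position is unchanged or reduced.
No new person acquires control, so the clause is not triggered.

No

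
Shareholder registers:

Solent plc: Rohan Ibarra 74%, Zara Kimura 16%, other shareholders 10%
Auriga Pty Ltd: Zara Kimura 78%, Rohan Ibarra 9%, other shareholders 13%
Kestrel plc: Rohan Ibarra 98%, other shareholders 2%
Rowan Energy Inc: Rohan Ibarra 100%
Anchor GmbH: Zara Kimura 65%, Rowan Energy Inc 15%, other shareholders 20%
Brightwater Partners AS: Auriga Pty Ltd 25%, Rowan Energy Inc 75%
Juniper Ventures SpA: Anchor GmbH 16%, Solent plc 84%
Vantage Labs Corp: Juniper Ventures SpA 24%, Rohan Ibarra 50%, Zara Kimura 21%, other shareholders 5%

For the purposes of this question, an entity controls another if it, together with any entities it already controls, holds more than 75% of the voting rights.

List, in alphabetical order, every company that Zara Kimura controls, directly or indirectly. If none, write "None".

Zara holds 78% of Auriga, so Zara controls Auriga.
No other company's threshold is met.

Auriga Pty Ltd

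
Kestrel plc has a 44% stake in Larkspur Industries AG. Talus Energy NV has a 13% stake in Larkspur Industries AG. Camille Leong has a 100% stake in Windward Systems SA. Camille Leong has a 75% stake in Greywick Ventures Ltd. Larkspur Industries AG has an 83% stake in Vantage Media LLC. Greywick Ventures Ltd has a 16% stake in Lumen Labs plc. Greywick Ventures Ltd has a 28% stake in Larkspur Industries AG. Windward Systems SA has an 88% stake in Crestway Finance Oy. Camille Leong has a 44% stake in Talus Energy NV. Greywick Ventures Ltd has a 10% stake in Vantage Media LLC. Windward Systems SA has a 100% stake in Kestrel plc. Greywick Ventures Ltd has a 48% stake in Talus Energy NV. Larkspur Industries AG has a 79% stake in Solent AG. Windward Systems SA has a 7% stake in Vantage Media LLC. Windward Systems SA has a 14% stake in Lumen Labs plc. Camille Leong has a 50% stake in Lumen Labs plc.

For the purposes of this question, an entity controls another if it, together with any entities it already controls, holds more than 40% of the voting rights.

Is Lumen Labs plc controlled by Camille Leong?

Camille holds 100% of Windward, so Camille controls Windward.
Camille holds 75% of Greywick, so Camille controls Greywick.
Greywick and Camille and Windward together hold 16% + 50% + 14% = 80% of Lumen, so Camille controls Lumen.

Yes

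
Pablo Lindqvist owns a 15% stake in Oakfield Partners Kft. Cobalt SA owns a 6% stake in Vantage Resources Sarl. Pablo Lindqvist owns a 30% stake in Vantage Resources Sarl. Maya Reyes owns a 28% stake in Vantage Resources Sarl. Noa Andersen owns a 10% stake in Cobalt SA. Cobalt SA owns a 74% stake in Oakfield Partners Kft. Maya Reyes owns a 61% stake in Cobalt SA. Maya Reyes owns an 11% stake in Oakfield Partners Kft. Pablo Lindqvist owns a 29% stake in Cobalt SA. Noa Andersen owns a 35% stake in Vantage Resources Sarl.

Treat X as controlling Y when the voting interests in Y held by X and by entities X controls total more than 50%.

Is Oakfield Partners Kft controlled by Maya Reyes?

Maya holds 61% of Cobalt, so Maya controls Cobalt.
Maya and Cobalt together hold 11% + 74% = 85% of Oakfield, so Maya controls Oakfield.

Yes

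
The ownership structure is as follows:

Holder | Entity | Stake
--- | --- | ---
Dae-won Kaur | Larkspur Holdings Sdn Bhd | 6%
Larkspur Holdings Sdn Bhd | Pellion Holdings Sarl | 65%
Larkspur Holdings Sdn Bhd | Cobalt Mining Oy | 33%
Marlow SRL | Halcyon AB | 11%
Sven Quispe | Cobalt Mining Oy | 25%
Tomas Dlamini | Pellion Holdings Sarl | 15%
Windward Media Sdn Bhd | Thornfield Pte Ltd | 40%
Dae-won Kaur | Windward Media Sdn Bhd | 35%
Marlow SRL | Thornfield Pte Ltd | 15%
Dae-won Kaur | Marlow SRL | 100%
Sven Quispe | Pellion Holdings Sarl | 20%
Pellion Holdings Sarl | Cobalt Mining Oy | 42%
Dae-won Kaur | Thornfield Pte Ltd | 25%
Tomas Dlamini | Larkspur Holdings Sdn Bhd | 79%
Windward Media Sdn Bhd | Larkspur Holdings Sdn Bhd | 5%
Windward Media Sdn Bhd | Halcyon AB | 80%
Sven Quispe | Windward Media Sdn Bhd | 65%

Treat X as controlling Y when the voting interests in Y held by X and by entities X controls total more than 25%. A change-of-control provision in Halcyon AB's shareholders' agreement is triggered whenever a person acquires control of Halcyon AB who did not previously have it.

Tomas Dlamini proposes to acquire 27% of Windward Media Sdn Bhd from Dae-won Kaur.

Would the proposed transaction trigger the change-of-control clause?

Yes

The purchase adds only to Tomas's holdings (Dae-won's stake shrinks), so Tomas is the only person who could newly come to control Halcyon.
Tomas holds 79% of Larkspur, so Tomas controls Larkspur.
Tomas and Larkspur together hold 15% + 65% = 80% of Pellion, so Tomas controls Pellion.
Larkspur and Pellion together hold 33% + 42% = 75% of Cobalt, so Tomas controls Cobalt.
Neither Tomas nor any entity Tomas controls holds any voting interest in Halcyon.
So before the transaction, Tomas does not control Halcyon.
After the purchase, Tomas holds 27% of Windward directly, and Dae-won's stake falls to 8%.
Tomas holds 27% of Windward, so Tomas controls Windward.
Windward holds 80% of Halcyon, so Tomas controls Halcyon.
Tomas did not control Halcyon before and does after, so the clause is triggered.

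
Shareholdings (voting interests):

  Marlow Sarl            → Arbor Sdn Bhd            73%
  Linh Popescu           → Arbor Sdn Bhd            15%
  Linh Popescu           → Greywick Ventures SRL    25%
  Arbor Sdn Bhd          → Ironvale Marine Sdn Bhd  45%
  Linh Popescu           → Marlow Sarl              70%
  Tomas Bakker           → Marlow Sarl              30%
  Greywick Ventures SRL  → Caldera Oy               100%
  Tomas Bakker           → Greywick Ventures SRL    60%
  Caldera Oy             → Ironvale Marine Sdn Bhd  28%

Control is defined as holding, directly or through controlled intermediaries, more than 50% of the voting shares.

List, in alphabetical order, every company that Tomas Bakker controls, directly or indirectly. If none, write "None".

Tomas holds 60% of Greywick, so Tomas controls Greywick.
Greywick holds 100% of Caldera, so Tomas controls Caldera.
No other company's threshold is met.

Caldera Oy, Greywick Ventures SRL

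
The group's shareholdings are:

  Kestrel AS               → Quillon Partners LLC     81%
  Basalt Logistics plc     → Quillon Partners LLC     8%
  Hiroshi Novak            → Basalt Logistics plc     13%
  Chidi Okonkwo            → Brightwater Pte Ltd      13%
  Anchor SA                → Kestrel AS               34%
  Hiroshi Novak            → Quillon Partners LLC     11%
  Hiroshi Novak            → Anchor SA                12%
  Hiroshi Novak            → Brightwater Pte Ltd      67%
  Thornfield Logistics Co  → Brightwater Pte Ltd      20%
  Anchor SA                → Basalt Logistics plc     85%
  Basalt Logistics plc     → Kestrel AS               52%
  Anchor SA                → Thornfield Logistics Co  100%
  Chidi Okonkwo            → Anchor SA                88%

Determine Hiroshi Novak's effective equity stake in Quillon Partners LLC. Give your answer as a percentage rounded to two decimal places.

25.93%

Hiroshi reaches Quillon along 6 paths.
Direct stake: 11% = 11%.
Via Basalt → Kestrel: 13% × 52% × 81% = 5.4756%.
Via Anchor → Basalt → Kestrel: 12% × 85% × 52% × 81% = 4.29624%.
Via Anchor → Kestrel: 12% × 34% × 81% = 3.3048%.
Via Basalt: 13% × 8% = 1.04%.
Via Anchor → Basalt: 12% × 85% × 8% = 0.816%.
Total: 11% + 5.4756% + 4.29624% + 3.3048% + 1.04% + 0.816% = 25.93264%.
Rounded: 25.93%.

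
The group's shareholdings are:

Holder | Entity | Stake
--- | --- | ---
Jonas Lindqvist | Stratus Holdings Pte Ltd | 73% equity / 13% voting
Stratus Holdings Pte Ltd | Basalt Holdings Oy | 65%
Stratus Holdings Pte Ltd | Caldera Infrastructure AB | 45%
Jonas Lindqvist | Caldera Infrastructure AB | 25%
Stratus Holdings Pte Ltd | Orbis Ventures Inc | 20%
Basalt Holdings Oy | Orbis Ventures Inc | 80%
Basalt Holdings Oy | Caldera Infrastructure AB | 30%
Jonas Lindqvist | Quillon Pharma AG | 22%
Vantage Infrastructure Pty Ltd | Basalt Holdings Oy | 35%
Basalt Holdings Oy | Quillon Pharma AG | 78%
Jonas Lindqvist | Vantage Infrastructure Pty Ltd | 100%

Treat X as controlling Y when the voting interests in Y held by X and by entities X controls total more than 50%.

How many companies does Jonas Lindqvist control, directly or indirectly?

Jonas holds 100% of Vantage, so Jonas controls Vantage.
No other company's threshold is met.
Jonas controls 1 company.

1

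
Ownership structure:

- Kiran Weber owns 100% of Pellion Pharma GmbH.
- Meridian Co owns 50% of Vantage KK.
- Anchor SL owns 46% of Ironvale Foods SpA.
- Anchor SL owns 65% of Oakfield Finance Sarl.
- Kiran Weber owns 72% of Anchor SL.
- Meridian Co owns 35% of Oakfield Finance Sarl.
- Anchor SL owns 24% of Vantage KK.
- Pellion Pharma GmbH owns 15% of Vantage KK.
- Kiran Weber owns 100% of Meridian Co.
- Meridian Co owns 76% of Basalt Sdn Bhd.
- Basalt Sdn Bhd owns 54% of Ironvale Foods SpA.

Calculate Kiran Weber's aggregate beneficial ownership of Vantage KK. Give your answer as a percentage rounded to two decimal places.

82.28%

Kiran reaches Vantage along 3 paths.
Via Anchor: 72% × 24% = 17.28%.
Via Meridian: 100% × 50% = 50%.
Via Pellion: 100% × 15% = 15%.
Total: 17.28% + 50% + 15% = 82.28%.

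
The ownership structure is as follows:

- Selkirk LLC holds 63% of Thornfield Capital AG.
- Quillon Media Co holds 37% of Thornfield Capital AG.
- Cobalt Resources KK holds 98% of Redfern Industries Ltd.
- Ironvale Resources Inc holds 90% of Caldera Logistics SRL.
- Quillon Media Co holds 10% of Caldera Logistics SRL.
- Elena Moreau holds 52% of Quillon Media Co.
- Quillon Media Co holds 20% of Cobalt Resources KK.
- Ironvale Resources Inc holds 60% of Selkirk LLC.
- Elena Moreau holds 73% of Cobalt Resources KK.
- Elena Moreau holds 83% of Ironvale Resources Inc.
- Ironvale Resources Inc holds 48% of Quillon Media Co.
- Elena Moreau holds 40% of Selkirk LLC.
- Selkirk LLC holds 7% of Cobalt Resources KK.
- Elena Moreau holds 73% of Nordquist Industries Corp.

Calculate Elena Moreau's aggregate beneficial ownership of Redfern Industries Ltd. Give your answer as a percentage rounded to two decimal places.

Elena reaches Redfern along 5 paths.
Via Quillon → Cobalt: 52% × 20% × 98% = 10.192%.
Via Ironvale → Quillon → Cobalt: 83% × 48% × 20% × 98% = 7.80864%.
Via Selkirk → Cobalt: 40% × 7% × 98% = 2.744%.
Via Ironvale → Selkirk → Cobalt: 83% × 60% × 7% × 98% = 3.41628%.
Via Cobalt: 73% × 98% = 71.54%.
Total: 10.192% + 7.80864% + 2.744% + 3.41628% + 71.54% = 95.70092%.
Rounded: 95.70%.

95.70%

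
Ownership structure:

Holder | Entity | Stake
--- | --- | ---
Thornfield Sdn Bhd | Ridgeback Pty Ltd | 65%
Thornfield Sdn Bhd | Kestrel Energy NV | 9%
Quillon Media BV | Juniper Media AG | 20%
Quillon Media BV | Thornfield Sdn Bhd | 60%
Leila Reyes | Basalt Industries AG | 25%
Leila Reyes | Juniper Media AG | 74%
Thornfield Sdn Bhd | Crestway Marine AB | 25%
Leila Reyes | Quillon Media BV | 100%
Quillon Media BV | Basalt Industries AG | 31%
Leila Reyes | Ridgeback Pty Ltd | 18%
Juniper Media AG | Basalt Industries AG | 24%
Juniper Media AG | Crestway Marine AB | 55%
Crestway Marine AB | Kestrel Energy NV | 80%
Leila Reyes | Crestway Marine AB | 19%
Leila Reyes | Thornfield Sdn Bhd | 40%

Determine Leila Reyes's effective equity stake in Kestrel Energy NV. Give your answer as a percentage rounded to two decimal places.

85.56%

Leila reaches Kestrel along 7 paths.
Via Thornfield: 40% × 9% = 3.6%.
Via Quillon → Thornfield: 100% × 60% × 9% = 5.4%.
Via Juniper → Crestway: 74% × 55% × 80% = 32.56%.
Via Quillon → Juniper → Crestway: 100% × 20% × 55% × 80% = 8.8%.
Via Thornfield → Crestway: 40% × 25% × 80% = 8%.
Via Quillon → Thornfield → Crestway: 100% × 60% × 25% × 80% = 12%.
Via Crestway: 19% × 80% = 15.2%.
Total: 3.6% + 5.4% + 32.56% + 8.8% + 8% + 12% + 15.2% = 85.56%.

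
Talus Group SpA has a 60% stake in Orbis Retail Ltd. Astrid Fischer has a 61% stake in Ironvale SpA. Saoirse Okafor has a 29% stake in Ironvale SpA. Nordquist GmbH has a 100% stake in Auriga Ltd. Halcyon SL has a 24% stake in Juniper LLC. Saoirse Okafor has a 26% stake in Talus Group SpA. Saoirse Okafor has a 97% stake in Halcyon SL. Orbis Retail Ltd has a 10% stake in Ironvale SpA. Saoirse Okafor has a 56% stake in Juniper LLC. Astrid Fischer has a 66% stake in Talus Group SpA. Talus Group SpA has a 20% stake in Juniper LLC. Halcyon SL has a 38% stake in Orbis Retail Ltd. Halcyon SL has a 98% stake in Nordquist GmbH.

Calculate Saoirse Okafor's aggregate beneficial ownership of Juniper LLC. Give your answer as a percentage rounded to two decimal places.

Saoirse reaches Juniper along 3 paths.
Via Talus: 26% × 20% = 5.2%.
Direct stake: 56% = 56%.
Via Halcyon: 97% × 24% = 23.28%.
Total: 5.2% + 56% + 23.28% = 84.48%.

84.48%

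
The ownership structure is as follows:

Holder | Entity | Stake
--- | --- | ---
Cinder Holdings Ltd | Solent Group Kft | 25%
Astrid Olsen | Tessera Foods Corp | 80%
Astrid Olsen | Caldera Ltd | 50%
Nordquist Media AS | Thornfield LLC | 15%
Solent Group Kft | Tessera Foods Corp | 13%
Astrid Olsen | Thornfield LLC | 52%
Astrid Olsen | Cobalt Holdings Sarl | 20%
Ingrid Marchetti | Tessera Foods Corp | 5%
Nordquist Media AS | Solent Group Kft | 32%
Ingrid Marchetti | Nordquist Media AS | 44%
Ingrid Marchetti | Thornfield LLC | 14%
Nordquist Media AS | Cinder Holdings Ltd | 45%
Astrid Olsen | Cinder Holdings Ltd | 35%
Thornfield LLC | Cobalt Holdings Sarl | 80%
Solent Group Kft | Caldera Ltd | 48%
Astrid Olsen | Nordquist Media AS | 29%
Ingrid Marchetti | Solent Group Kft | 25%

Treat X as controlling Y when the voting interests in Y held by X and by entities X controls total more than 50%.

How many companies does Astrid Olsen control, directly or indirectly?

Astrid holds 52% of Thornfield, so Astrid controls Thornfield.
Astrid and Thornfield together hold 20% + 80% = 100% of Cobalt, so Astrid controls Cobalt.
Astrid holds 80% of Tessera, so Astrid controls Tessera.
No other company's threshold is met.
Astrid controls 3 companies.

3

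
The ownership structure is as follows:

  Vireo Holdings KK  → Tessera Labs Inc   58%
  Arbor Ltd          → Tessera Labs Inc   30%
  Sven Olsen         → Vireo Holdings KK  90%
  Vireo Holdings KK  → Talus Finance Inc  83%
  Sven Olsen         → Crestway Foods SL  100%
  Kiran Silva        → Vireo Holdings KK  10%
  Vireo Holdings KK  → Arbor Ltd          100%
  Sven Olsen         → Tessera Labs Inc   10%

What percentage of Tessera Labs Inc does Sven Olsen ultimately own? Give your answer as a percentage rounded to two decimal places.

Sven reaches Tessera along 3 paths.
Via Vireo → Arbor: 90% × 100% × 30% = 27%.
Via Vireo: 90% × 58% = 52.2%.
Direct stake: 10% = 10%.
Total: 27% + 52.2% + 10% = 89.2%.
Rounded: 89.20%.

89.20%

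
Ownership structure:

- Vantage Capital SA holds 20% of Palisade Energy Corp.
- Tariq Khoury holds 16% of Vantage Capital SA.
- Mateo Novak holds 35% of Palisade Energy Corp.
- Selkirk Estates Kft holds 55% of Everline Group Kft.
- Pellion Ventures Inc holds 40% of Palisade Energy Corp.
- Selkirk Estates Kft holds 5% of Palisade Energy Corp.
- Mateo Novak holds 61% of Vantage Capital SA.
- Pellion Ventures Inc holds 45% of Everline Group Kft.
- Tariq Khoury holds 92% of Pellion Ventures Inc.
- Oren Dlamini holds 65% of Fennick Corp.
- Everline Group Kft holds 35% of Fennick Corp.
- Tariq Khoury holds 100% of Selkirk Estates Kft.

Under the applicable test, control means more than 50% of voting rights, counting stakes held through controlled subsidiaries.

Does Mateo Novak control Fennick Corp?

Mateo holds 61% of Vantage, so Mateo controls Vantage.
Vantage and Mateo together hold 20% + 35% = 55% of Palisade, so Mateo controls Palisade.
Neither Mateo nor any entity Mateo controls holds any voting interest in Fennick.
So Mateo does not control Fennick.

No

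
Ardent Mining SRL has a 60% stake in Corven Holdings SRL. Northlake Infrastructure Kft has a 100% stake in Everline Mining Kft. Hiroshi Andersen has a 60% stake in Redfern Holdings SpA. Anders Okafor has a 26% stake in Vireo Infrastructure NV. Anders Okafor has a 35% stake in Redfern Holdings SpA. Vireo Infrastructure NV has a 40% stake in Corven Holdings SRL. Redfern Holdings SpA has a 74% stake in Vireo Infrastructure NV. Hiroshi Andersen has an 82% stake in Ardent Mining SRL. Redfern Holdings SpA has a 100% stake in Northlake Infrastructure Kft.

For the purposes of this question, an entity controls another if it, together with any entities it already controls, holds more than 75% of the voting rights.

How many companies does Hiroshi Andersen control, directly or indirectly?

1

Hiroshi holds 82% of Ardent, so Hiroshi controls Ardent.
No other company's threshold is met.
Hiroshi controls 1 company.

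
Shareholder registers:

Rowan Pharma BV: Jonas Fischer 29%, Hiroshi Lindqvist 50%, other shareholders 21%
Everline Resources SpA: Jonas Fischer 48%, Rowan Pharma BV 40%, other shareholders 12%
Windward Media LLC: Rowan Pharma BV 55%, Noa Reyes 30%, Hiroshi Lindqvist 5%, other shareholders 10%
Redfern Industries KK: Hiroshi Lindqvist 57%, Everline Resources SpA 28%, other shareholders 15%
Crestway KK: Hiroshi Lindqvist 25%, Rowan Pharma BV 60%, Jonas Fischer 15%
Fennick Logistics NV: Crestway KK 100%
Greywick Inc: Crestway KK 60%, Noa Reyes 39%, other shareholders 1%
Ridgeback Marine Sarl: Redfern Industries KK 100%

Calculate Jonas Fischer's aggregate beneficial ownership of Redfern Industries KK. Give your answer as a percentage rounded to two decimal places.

16.69%

Jonas reaches Redfern along 2 paths.
Via Everline: 48% × 28% = 13.44%.
Via Rowan → Everline: 29% × 40% × 28% = 3.248%.
Total: 13.44% + 3.248% = 16.688%.
Rounded: 16.69%.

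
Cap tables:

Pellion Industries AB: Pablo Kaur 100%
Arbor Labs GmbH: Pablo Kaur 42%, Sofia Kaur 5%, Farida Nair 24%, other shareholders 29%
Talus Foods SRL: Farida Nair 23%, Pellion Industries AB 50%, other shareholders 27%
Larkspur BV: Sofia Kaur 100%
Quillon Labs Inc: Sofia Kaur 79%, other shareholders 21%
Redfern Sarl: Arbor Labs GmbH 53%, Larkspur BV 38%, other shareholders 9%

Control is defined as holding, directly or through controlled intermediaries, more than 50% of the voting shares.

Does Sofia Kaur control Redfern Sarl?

Sofia holds 100% of Larkspur, so Sofia controls Larkspur.
Sofia holds 79% of Quillon, so Sofia controls Quillon.
In Redfern, Sofia's side holds only 38%, not > 50%.
So Sofia does not control Redfern.

No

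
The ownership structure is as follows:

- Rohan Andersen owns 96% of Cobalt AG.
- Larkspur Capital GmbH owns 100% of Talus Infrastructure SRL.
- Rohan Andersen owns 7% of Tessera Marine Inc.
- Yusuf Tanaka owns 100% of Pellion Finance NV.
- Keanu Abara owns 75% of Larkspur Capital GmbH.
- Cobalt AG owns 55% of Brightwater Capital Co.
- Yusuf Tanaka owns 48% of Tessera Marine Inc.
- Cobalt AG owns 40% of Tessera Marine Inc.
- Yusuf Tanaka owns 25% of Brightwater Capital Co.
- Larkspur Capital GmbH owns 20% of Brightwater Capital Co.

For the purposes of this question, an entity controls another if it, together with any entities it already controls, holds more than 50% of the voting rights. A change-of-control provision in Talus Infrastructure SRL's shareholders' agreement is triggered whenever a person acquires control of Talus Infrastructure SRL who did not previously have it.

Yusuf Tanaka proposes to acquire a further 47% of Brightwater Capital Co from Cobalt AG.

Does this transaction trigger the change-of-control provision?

No

The purchase adds only to Yusuf's holdings (Cobalt's stake shrinks), so Yusuf is the only person who could newly come to control Talus.
Yusuf holds 100% of Pellion, so Yusuf controls Pellion.
Neither Yusuf nor any entity Yusuf controls holds any voting interest in Talus.
So before the transaction, Yusuf does not control Talus.
After the purchase, Yusuf's direct stake in Brightwater rises to 25% + 47% = 72%, and Cobalt's stake falls to 8%.
Yusuf holds 72% of Brightwater, so Yusuf controls Brightwater.
After the transaction, neither Yusuf nor any entity Yusuf controls holds a voting interest in Talus, so Yusuf still does not control it.
No new person acquires control, so the clause is not triggered.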